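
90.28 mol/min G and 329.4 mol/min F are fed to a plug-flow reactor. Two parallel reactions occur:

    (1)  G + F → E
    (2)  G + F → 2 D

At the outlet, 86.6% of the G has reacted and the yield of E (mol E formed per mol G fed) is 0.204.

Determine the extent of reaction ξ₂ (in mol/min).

ξ₂ = 59.8 mol/min

Yield of E: 1ξ₁ / 90.28 = 0.204 → ξ₁ = 18.42 mol/min.
Conversion of G: 1ξ₁ + 1ξ₂ = 0.866 × 90.28 = 78.18 → ξ₂ = 59.77 mol/min.
Outlet amounts (n = n₀ + Σ ν·ξ):
  G: 90.28 − 1(18.42) − 1(59.77) = 12.1
  F: 329.4 − 1(18.42) − 1(59.77) = 251.2
  E: 0 + 1(18.42) = 18.42
  D: 0 + 2(59.77) = 119.5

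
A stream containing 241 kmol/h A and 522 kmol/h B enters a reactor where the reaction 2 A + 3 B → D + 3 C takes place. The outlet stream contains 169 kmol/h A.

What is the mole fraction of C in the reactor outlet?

0.149

For A: n = n₀ − 2ξ → 169 = 241 − 2ξ, giving ξ = 36 kmol/h.
Outlet amounts (n = n₀ + ν ξ):
  A: 241 − 2(36) = 169
  B: 522 − 3(36) = 414
  D: 0 + 1(36) = 36
  C: 0 + 3(36) = 108
Total out = 727 kmol/h; y_C = 108 / 727 = 0.1486.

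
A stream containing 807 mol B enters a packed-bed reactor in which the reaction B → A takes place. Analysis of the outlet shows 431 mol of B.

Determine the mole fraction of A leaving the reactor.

0.466

For B: n = n₀ − 1ξ → 431 = 807 − 1ξ, giving ξ = 376 mol.
Outlet amounts (n = n₀ + ν ξ):
  B: 807 − 1(376) = 431
  A: 0 + 1(376) = 376
Total out = 807 mol; y_A = 376 / 807 = 0.4659.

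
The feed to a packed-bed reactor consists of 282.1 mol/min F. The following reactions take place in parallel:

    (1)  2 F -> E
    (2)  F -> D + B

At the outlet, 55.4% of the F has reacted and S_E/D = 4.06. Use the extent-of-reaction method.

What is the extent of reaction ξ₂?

Conversion of F: F consumed = 0.554 × 282.1 = 156.3 mol/min = 2ξ₁ + 1ξ₂.
Selectivity: 1ξ₁ / (1ξ₂) = 4.06 → ξ₁ = 4.06 ξ₂.
Substitute: (2·4.06 + 1) ξ₂ = 156.3 → ξ₂ = 17.14 mol/min, ξ₁ = 69.57 mol/min.
Outlet amounts (n = n₀ + Σ ν·ξ):
  F: 282.1 − 2(69.57) − 1(17.14) = 125.8
  E: 0 + 1(69.57) = 69.57
  D: 0 + 1(17.14) = 17.14
  B: 0 + 1(17.14) = 17.14

ξ₂ = 17.1 mol/min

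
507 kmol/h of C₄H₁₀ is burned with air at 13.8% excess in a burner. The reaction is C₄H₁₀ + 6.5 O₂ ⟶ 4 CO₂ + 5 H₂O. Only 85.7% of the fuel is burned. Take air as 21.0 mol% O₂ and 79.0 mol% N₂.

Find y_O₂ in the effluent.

Stoichiometric O₂ = 6.5 × 507 = 3296 kmol/h; O₂ fed = 3296 × 1.138 = 3750 kmol/h.
N₂ fed = 3750 × 79/21 = 14110 kmol/h.
Fuel reacted = 0.857 × 507 → ξ = 434.5 kmol/h.
Outlet (n = n₀ + ν ξ):
  C₄H₁₀: 507 − 1(434.5) = 72.5
  O₂: 3750 − 6.5(434.5) = 926
  N₂: 14110 (inert)
  CO₂: 0 + 4(434.5) = 1738
  H₂O: 0 + 5(434.5) = 2172
Total out = 19020 kmol/h; y_O₂ = 926 / 19020 = 0.04869.

0.0487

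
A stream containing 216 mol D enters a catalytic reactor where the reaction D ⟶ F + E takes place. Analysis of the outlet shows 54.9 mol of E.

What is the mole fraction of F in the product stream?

For E: n = n₀ + 1ξ → 54.9 = 0 + 1ξ, giving ξ = 54.9 mol.
Outlet amounts (n = n₀ + ν ξ):
  D: 216 − 1(54.9) = 161.1
  F: 0 + 1(54.9) = 54.9
  E: 0 + 1(54.9) = 54.9
Total out = 270.9 mol; y_F = 54.9 / 270.9 = 0.2027.

0.203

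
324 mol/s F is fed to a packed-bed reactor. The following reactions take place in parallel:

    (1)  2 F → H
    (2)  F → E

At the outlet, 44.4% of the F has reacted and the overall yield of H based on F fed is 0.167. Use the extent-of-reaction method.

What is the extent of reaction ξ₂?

ξ₂ = 35.6 mol/s

Yield of H: 1ξ₁ / 324 = 0.167 → ξ₁ = 54.11 mol/s.
Conversion of F: 2ξ₁ + 1ξ₂ = 0.444 × 324 = 143.9 → ξ₂ = 35.64 mol/s.
Outlet amounts (n = n₀ + Σ ν·ξ):
  F: 324 − 2(54.11) − 1(35.64) = 180.1
  H: 0 + 1(54.11) = 54.11
  E: 0 + 1(35.64) = 35.64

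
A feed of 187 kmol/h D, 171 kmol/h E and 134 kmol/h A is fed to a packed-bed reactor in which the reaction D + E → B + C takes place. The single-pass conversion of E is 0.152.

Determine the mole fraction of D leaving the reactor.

E reacted = 0.152 × 171 = 25.99 kmol/h; ν_E = −1, so ξ = 25.99/1 = 25.99 kmol/h.
Outlet amounts (n = n₀ + ν ξ):
  D: 187 − 1(25.99) = 161
  E: 171 − 1(25.99) = 145
  B: 0 + 1(25.99) = 25.99
  C: 0 + 1(25.99) = 25.99
  A: 134 (inert)
Total out = 492 kmol/h; y_D = 161 / 492 = 0.3273.

0.327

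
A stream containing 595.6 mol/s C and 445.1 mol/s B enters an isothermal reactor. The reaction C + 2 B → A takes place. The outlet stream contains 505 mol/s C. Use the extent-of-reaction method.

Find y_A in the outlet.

For C: n = n₀ − 1ξ → 505 = 595.6 − 1ξ, giving ξ = 90.6 mol/s.
Outlet amounts (n = n₀ + ν ξ):
  C: 595.6 − 1(90.6) = 505
  B: 445.1 − 2(90.6) = 263.9
  A: 0 + 1(90.6) = 90.6
Total out = 859.5 mol/s; y_A = 90.6 / 859.5 = 0.1054.

0.105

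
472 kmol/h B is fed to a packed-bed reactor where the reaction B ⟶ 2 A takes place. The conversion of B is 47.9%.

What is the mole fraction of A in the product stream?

B reacted = 0.479 × 472 = 226.1 kmol/h; ν_B = −1, so ξ = 226.1/1 = 226.1 kmol/h.
Outlet amounts (n = n₀ + ν ξ):
  B: 472 − 1(226.1) = 245.9
  A: 0 + 2(226.1) = 452.2
Total out = 698.1 kmol/h; y_A = 452.2 / 698.1 = 0.6477.

0.648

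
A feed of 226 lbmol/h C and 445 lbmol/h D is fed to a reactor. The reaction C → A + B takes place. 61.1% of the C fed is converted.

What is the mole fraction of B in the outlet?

C reacted = 0.611 × 226 = 138.1 lbmol/h; ν_C = −1, so ξ = 138.1/1 = 138.1 lbmol/h.
Outlet amounts (n = n₀ + ν ξ):
  C: 226 − 1(138.1) = 87.91
  A: 0 + 1(138.1) = 138.1
  B: 0 + 1(138.1) = 138.1
  D: 445 (inert)
Total out = 809.1 lbmol/h; y_B = 138.1 / 809.1 = 0.1707.

0.171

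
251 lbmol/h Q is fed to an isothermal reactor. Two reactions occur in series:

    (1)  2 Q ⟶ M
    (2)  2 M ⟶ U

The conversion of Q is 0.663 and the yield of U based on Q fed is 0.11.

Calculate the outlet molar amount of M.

Conversion of Q: Q consumed = 2ξ₁ = 0.663 × 251 → ξ₁ = 83.21 lbmol/h.
Yield of U: 1ξ₂ / 251 = 0.11 → ξ₂ = 27.61 lbmol/h.
Outlet amounts (n = n₀ + Σ ν·ξ):
  Q: 251 − 2(83.21) = 84.59
  M: 0 + 1(83.21) − 2(27.61) = 27.99
  U: 0 + 1(27.61) = 27.61

28 lbmol/h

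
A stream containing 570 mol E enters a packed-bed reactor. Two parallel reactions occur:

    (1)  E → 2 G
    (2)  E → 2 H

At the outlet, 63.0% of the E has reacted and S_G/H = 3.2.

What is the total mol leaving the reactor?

Conversion of E: E consumed = 0.63 × 570 = 359.1 mol = 1ξ₁ + 1ξ₂.
Selectivity: 2ξ₁ / (2ξ₂) = 3.2 → ξ₁ = 3.2 ξ₂.
Substitute: (1·3.2 + 1) ξ₂ = 359.1 → ξ₂ = 85.5 mol, ξ₁ = 273.6 mol.
Outlet amounts (n = n₀ + Σ ν·ξ):
  E: 570 − 1(273.6) − 1(85.5) = 210.9
  G: 0 + 2(273.6) = 547.2
  H: 0 + 2(85.5) = 171
Total out = 210.9 + 547.2 + 171 = 929.1 mol.

929 mol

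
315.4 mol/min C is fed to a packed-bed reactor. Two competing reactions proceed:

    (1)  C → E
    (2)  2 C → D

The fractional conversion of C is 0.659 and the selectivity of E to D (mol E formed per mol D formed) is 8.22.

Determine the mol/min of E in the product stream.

167 mol/min

Conversion of C: C consumed = 0.659 × 315.4 = 207.8 mol/min = 1ξ₁ + 2ξ₂.
Selectivity: 1ξ₁ / (1ξ₂) = 8.22 → ξ₁ = 8.22 ξ₂.
Substitute: (1·8.22 + 2) ξ₂ = 207.8 → ξ₂ = 20.34 mol/min, ξ₁ = 167.2 mol/min.
Outlet amounts (n = n₀ + Σ ν·ξ):
  C: 315.4 − 1(167.2) − 2(20.34) = 107.6
  E: 0 + 1(167.2) = 167.2
  D: 0 + 1(20.34) = 20.34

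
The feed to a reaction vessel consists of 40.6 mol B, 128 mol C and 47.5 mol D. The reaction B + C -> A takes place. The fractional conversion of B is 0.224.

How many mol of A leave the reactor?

9.09 mol

B reacted = 0.224 × 40.6 = 9.094 mol; ν_B = −1, so ξ = 9.094/1 = 9.094 mol.
Outlet amounts (n = n₀ + ν ξ):
  B: 40.6 − 1(9.094) = 31.51
  C: 128 − 1(9.094) = 118.9
  A: 0 + 1(9.094) = 9.094
  D: 47.5 (inert)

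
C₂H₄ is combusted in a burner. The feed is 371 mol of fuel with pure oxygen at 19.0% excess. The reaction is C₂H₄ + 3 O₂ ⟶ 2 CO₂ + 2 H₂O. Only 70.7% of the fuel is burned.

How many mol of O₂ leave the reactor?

Stoichiometric O₂ = 3 × 371 = 1113 mol; O₂ fed = 1113 × 1.190 = 1324 mol.
Fuel reacted = 0.707 × 371 → ξ = 262.3 mol.
Outlet (n = n₀ + ν ξ):
  C₂H₄: 371 − 1(262.3) = 108.7
  O₂: 1324 − 3(262.3) = 537.6
  CO₂: 0 + 2(262.3) = 524.6
  H₂O: 0 + 2(262.3) = 524.6

538 mol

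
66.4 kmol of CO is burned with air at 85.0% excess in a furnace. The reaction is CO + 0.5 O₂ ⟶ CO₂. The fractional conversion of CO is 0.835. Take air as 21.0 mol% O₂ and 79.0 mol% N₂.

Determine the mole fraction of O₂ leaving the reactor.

0.102

Stoichiometric O₂ = 0.5 × 66.4 = 33.2 kmol; O₂ fed = 33.2 × 1.850 = 61.42 kmol.
N₂ fed = 61.42 × 79/21 = 231.1 kmol.
Fuel reacted = 0.835 × 66.4 → ξ = 55.44 kmol.
Outlet (n = n₀ + ν ξ):
  CO: 66.4 − 1(55.44) = 10.96
  O₂: 61.42 − 0.5(55.44) = 33.7
  N₂: 231.1 (inert)
  CO₂: 0 + 1(55.44) = 55.44
Total out = 331.2 kmol; y_O₂ = 33.7 / 331.2 = 0.1018.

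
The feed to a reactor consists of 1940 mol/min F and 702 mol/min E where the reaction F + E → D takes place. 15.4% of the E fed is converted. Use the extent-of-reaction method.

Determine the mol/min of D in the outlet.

E reacted = 0.154 × 702 = 108.1 mol/min; ν_E = −1, so ξ = 108.1/1 = 108.1 mol/min.
Outlet amounts (n = n₀ + ν ξ):
  F: 1940 − 1(108.1) = 1832
  E: 702 − 1(108.1) = 593.9
  D: 0 + 1(108.1) = 108.1

108 mol/min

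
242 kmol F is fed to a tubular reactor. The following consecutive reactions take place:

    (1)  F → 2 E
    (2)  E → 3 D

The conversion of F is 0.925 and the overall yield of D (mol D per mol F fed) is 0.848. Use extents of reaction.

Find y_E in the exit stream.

0.629

Conversion of F: F consumed = 1ξ₁ = 0.925 × 242 → ξ₁ = 223.9 kmol.
Yield of D: 3ξ₂ / 242 = 0.848 → ξ₂ = 68.41 kmol.
Outlet amounts (n = n₀ + Σ ν·ξ):
  F: 242 − 1(223.9) = 18.15
  E: 0 + 2(223.9) − 1(68.41) = 379.3
  D: 0 + 3(68.41) = 205.2
Total out = 602.7 kmol; y_E = 379.3 / 602.7 = 0.6294.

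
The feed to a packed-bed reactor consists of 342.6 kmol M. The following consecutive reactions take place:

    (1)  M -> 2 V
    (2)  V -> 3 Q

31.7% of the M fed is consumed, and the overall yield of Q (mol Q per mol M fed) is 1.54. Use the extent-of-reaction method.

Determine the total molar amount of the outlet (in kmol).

803 kmol

Conversion of M: M consumed = 1ξ₁ = 0.317 × 342.6 → ξ₁ = 108.6 kmol.
Yield of Q: 3ξ₂ / 342.6 = 1.54 → ξ₂ = 175.9 kmol.
Outlet amounts (n = n₀ + Σ ν·ξ):
  M: 342.6 − 1(108.6) = 234
  V: 0 + 2(108.6) − 1(175.9) = 41.34
  Q: 0 + 3(175.9) = 527.6
Total out = 234 + 41.34 + 527.6 = 802.9 kmol.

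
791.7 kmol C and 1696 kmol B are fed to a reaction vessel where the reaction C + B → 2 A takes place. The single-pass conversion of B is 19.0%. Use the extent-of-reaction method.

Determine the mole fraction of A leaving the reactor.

B reacted = 0.19 × 1696 = 322.2 kmol; ν_B = −1, so ξ = 322.2/1 = 322.2 kmol.
Outlet amounts (n = n₀ + ν ξ):
  C: 791.7 − 1(322.2) = 469.5
  B: 1696 − 1(322.2) = 1374
  A: 0 + 2(322.2) = 644.5
Total out = 2488 kmol; y_A = 644.5 / 2488 = 0.2591.

0.259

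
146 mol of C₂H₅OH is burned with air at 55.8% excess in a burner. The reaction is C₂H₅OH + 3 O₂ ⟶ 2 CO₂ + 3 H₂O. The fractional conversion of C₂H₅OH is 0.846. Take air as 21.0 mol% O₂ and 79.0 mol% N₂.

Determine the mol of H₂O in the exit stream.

371 mol

Stoichiometric O₂ = 3 × 146 = 438 mol; O₂ fed = 438 × 1.558 = 682.4 mol.
N₂ fed = 682.4 × 79/21 = 2567 mol.
Fuel reacted = 0.846 × 146 → ξ = 123.5 mol.
Outlet (n = n₀ + ν ξ):
  C₂H₅OH: 146 − 1(123.5) = 22.48
  O₂: 682.4 − 3(123.5) = 311.9
  N₂: 2567 (inert)
  CO₂: 0 + 2(123.5) = 247
  H₂O: 0 + 3(123.5) = 370.5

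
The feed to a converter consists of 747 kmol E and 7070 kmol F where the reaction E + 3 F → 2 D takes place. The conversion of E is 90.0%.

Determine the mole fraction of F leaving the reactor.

0.781

E reacted = 0.9 × 747 = 672.3 kmol; ν_E = −1, so ξ = 672.3/1 = 672.3 kmol.
Outlet amounts (n = n₀ + ν ξ):
  E: 747 − 1(672.3) = 74.7
  F: 7070 − 3(672.3) = 5053
  D: 0 + 2(672.3) = 1345
Total out = 6472 kmol; y_F = 5053 / 6472 = 0.7807.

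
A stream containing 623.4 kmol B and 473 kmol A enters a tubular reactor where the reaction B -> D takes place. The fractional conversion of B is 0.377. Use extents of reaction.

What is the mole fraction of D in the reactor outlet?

B reacted = 0.377 × 623.4 = 235 kmol; ν_B = −1, so ξ = 235/1 = 235 kmol.
Outlet amounts (n = n₀ + ν ξ):
  B: 623.4 − 1(235) = 388.4
  D: 0 + 1(235) = 235
  A: 473 (inert)
Total out = 1096 kmol; y_D = 235 / 1096 = 0.2144.

0.214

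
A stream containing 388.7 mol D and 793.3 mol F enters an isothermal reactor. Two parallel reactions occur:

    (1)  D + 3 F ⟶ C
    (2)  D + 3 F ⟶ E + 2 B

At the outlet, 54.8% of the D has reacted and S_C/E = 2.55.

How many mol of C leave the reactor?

153 mol

Conversion of D: D consumed = 0.548 × 388.7 = 213 mol = 1ξ₁ + 1ξ₂.
Selectivity: 1ξ₁ / (1ξ₂) = 2.55 → ξ₁ = 2.55 ξ₂.
Substitute: (1·2.55 + 1) ξ₂ = 213 → ξ₂ = 60 mol, ξ₁ = 153 mol.
Outlet amounts (n = n₀ + Σ ν·ξ):
  D: 388.7 − 1(153) − 1(60) = 175.7
  F: 793.3 − 3(153) − 3(60) = 154.3
  C: 0 + 1(153) = 153
  E: 0 + 1(60) = 60
  B: 0 + 2(60) = 120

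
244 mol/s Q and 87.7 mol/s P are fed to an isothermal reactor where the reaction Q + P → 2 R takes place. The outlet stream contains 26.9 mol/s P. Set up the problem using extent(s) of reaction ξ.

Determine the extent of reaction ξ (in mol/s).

ξ = 60.8 mol/s

For P: n = n₀ − 1ξ → 26.9 = 87.7 − 1ξ, giving ξ = 60.8 mol/s.
Outlet amounts (n = n₀ + ν ξ):
  Q: 244 − 1(60.8) = 183.2
  P: 87.7 − 1(60.8) = 26.9
  R: 0 + 2(60.8) = 121.6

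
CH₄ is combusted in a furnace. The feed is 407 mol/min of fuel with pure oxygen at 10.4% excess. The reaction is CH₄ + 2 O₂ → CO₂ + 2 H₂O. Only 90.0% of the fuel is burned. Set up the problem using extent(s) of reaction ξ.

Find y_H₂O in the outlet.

0.561

Stoichiometric O₂ = 2 × 407 = 814 mol/min; O₂ fed = 814 × 1.104 = 898.7 mol/min.
Fuel reacted = 0.9 × 407 → ξ = 366.3 mol/min.
Outlet (n = n₀ + ν ξ):
  CH₄: 407 − 1(366.3) = 40.7
  O₂: 898.7 − 2(366.3) = 166.1
  CO₂: 0 + 1(366.3) = 366.3
  H₂O: 0 + 2(366.3) = 732.6
Total out = 1306 mol/min; y_H₂O = 732.6 / 1306 = 0.5611.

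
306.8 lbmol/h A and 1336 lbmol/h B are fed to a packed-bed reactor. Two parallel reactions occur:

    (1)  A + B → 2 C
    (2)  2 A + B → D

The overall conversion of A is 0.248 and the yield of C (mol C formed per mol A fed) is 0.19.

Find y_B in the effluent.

0.804

Yield of C: 2ξ₁ / 306.8 = 0.19 → ξ₁ = 29.15 lbmol/h.
Conversion of A: 1ξ₁ + 2ξ₂ = 0.248 × 306.8 = 76.09 → ξ₂ = 23.47 lbmol/h.
Outlet amounts (n = n₀ + Σ ν·ξ):
  A: 306.8 − 1(29.15) − 2(23.47) = 230.7
  B: 1336 − 1(29.15) − 1(23.47) = 1283
  C: 0 + 2(29.15) = 58.29
  D: 0 + 1(23.47) = 23.47
Total out = 1596 lbmol/h; y_B = 1283 / 1596 = 0.8042.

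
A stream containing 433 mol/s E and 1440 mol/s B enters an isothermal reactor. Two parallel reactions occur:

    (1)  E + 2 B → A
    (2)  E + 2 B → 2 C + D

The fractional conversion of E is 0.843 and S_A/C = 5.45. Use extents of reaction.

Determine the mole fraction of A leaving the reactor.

0.278

Conversion of E: E consumed = 0.843 × 433 = 365 mol/s = 1ξ₁ + 1ξ₂.
Selectivity: 1ξ₁ / (2ξ₂) = 5.45 → ξ₁ = 10.9 ξ₂.
Substitute: (1·10.9 + 1) ξ₂ = 365 → ξ₂ = 30.67 mol/s, ξ₁ = 334.3 mol/s.
Outlet amounts (n = n₀ + Σ ν·ξ):
  E: 433 − 1(334.3) − 1(30.67) = 67.98
  B: 1440 − 2(334.3) − 2(30.67) = 710
  A: 0 + 1(334.3) = 334.3
  C: 0 + 2(30.67) = 61.35
  D: 0 + 1(30.67) = 30.67
Total out = 1204 mol/s; y_A = 334.3 / 1204 = 0.2776.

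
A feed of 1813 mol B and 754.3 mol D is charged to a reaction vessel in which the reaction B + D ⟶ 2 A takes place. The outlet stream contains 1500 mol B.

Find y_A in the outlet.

For B: n = n₀ − 1ξ → 1500 = 1813 − 1ξ, giving ξ = 313 mol.
Outlet amounts (n = n₀ + ν ξ):
  B: 1813 − 1(313) = 1500
  D: 754.3 − 1(313) = 441.3
  A: 0 + 2(313) = 626
Total out = 2567 mol; y_A = 626 / 2567 = 0.2438.

0.244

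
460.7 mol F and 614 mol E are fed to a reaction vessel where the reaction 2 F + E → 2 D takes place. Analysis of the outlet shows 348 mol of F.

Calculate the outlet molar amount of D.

113 mol

For F: n = n₀ − 2ξ → 348 = 460.7 − 2ξ, giving ξ = 56.35 mol.
Outlet amounts (n = n₀ + ν ξ):
  F: 460.7 − 2(56.35) = 348
  E: 614 − 1(56.35) = 557.6
  D: 0 + 2(56.35) = 112.7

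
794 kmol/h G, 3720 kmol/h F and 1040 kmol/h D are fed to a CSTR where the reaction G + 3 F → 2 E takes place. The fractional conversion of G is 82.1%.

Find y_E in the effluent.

G reacted = 0.821 × 794 = 651.9 kmol/h; ν_G = −1, so ξ = 651.9/1 = 651.9 kmol/h.
Outlet amounts (n = n₀ + ν ξ):
  G: 794 − 1(651.9) = 142.1
  F: 3720 − 3(651.9) = 1764
  E: 0 + 2(651.9) = 1304
  D: 1040 (inert)
Total out = 4250 kmol/h; y_E = 1304 / 4250 = 0.3067.

0.307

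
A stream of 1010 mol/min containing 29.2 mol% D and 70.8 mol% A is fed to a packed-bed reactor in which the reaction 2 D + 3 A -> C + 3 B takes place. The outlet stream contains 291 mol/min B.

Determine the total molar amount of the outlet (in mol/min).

913 mol/min

For B: n = n₀ + 3ξ → 291 = 0 + 3ξ, giving ξ = 97 mol/min.
Outlet amounts (n = n₀ + ν ξ):
  D: 294.9 − 2(97) = 100.9
  A: 715.1 − 3(97) = 424.1
  C: 0 + 1(97) = 97
  B: 0 + 3(97) = 291
Total out = 100.9 + 424.1 + 97 + 291 = 913 mol/min.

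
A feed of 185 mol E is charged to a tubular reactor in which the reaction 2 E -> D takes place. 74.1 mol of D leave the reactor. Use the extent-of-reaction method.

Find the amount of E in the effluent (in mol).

For D: n = n₀ + 1ξ → 74.1 = 0 + 1ξ, giving ξ = 74.1 mol.
Outlet amounts (n = n₀ + ν ξ):
  E: 185 − 2(74.1) = 36.8
  D: 0 + 1(74.1) = 74.1

36.8 mol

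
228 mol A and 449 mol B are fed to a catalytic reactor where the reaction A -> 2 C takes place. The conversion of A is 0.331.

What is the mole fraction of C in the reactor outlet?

A reacted = 0.331 × 228 = 75.47 mol; ν_A = −1, so ξ = 75.47/1 = 75.47 mol.
Outlet amounts (n = n₀ + ν ξ):
  A: 228 − 1(75.47) = 152.5
  C: 0 + 2(75.47) = 150.9
  B: 449 (inert)
Total out = 752.5 mol; y_C = 150.9 / 752.5 = 0.2006.

0.201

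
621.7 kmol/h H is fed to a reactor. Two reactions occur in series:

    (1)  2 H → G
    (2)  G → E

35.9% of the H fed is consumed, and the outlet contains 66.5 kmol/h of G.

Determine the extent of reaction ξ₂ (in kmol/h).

ξ₂ = 45.1 kmol/h

Conversion of H: H consumed = 2ξ₁ = 0.359 × 621.7 → ξ₁ = 111.6 kmol/h.
G balance: n_G = 0 + 1ξ₁ − 1ξ₂ = 66.5 → ξ₂ = (1·111.6 − 66.5)/1 = 45.1 kmol/h.
Outlet amounts (n = n₀ + Σ ν·ξ):
  H: 621.7 − 2(111.6) = 398.5
  G: 0 + 1(111.6) − 1(45.1) = 66.5
  E: 0 + 1(45.1) = 45.1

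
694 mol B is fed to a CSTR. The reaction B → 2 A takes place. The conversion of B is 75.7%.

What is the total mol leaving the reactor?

B reacted = 0.757 × 694 = 525.4 mol; ν_B = −1, so ξ = 525.4/1 = 525.4 mol.
Outlet amounts (n = n₀ + ν ξ):
  B: 694 − 1(525.4) = 168.6
  A: 0 + 2(525.4) = 1051
Total out = 168.6 + 1051 = 1219 mol.

1220 mol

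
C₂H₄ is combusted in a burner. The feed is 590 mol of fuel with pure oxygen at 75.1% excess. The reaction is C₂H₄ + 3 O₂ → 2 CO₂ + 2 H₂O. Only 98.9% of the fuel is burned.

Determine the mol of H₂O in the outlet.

Stoichiometric O₂ = 3 × 590 = 1770 mol; O₂ fed = 1770 × 1.751 = 3099 mol.
Fuel reacted = 0.989 × 590 → ξ = 583.5 mol.
Outlet (n = n₀ + ν ξ):
  C₂H₄: 590 − 1(583.5) = 6.49
  O₂: 3099 − 3(583.5) = 1349
  CO₂: 0 + 2(583.5) = 1167
  H₂O: 0 + 2(583.5) = 1167

1170 mol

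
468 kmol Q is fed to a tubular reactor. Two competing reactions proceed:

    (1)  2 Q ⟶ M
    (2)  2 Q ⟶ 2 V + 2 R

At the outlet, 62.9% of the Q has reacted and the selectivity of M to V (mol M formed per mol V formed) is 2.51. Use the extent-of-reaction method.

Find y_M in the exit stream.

0.311

Conversion of Q: Q consumed = 0.629 × 468 = 294.4 kmol = 2ξ₁ + 2ξ₂.
Selectivity: 1ξ₁ / (2ξ₂) = 2.51 → ξ₁ = 5.02 ξ₂.
Substitute: (2·5.02 + 2) ξ₂ = 294.4 → ξ₂ = 24.45 kmol, ξ₁ = 122.7 kmol.
Outlet amounts (n = n₀ + Σ ν·ξ):
  Q: 468 − 2(122.7) − 2(24.45) = 173.6
  M: 0 + 1(122.7) = 122.7
  V: 0 + 2(24.45) = 48.9
  R: 0 + 2(24.45) = 48.9
Total out = 394.2 kmol; y_M = 122.7 / 394.2 = 0.3114.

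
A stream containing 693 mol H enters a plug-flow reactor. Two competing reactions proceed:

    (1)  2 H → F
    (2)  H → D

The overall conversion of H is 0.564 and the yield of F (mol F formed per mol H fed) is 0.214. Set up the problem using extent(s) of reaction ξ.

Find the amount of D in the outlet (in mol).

Yield of F: 1ξ₁ / 693 = 0.214 → ξ₁ = 148.3 mol.
Conversion of H: 2ξ₁ + 1ξ₂ = 0.564 × 693 = 390.9 → ξ₂ = 94.25 mol.
Outlet amounts (n = n₀ + Σ ν·ξ):
  H: 693 − 2(148.3) − 1(94.25) = 302.1
  F: 0 + 1(148.3) = 148.3
  D: 0 + 1(94.25) = 94.25

94.2 mol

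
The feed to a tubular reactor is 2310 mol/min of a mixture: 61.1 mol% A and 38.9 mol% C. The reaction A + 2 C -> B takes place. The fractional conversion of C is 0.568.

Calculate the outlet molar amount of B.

255 mol/min

C reacted = 0.568 × 898.6 = 510.4 mol/min; ν_C = −2, so ξ = 510.4/2 = 255.2 mol/min.
Outlet amounts (n = n₀ + ν ξ):
  A: 1411 − 1(255.2) = 1156
  C: 898.6 − 2(255.2) = 388.2
  B: 0 + 1(255.2) = 255.2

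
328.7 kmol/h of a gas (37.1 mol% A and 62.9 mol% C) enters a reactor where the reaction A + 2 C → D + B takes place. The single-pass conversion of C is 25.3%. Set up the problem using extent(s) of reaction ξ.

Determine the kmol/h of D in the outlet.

C reacted = 0.253 × 206.8 = 52.31 kmol/h; ν_C = −2, so ξ = 52.31/2 = 26.15 kmol/h.
Outlet amounts (n = n₀ + ν ξ):
  A: 121.9 − 1(26.15) = 95.79
  C: 206.8 − 2(26.15) = 154.4
  D: 0 + 1(26.15) = 26.15
  B: 0 + 1(26.15) = 26.15

26.2 kmol/h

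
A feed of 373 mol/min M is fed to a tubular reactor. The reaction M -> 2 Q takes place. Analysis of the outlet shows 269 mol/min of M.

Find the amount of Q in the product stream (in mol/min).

208 mol/min

For M: n = n₀ − 1ξ → 269 = 373 − 1ξ, giving ξ = 104 mol/min.
Outlet amounts (n = n₀ + ν ξ):
  M: 373 − 1(104) = 269
  Q: 0 + 2(104) = 208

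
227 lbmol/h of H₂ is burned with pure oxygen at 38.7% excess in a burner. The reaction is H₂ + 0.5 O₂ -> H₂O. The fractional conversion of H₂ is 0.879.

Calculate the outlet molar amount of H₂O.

200 lbmol/h

Stoichiometric O₂ = 0.5 × 227 = 113.5 lbmol/h; O₂ fed = 113.5 × 1.387 = 157.4 lbmol/h.
Fuel reacted = 0.879 × 227 → ξ = 199.5 lbmol/h.
Outlet (n = n₀ + ν ξ):
  H₂: 227 − 1(199.5) = 27.47
  O₂: 157.4 − 0.5(199.5) = 57.66
  H₂O: 0 + 1(199.5) = 199.5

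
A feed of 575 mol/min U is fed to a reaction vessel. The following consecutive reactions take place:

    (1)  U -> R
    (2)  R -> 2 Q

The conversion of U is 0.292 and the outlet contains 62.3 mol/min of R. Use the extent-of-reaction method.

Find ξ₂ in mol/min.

Conversion of U: U consumed = 1ξ₁ = 0.292 × 575 → ξ₁ = 167.9 mol/min.
R balance: n_R = 0 + 1ξ₁ − 1ξ₂ = 62.3 → ξ₂ = (1·167.9 − 62.3)/1 = 105.6 mol/min.
Outlet amounts (n = n₀ + Σ ν·ξ):
  U: 575 − 1(167.9) = 407.1
  R: 0 + 1(167.9) − 1(105.6) = 62.3
  Q: 0 + 2(105.6) = 211.2

ξ₂ = 106 mol/min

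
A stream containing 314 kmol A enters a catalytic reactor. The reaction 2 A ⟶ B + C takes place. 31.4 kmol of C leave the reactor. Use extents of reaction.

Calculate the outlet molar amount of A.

For C: n = n₀ + 1ξ → 31.4 = 0 + 1ξ, giving ξ = 31.4 kmol.
Outlet amounts (n = n₀ + ν ξ):
  A: 314 − 2(31.4) = 251.2
  B: 0 + 1(31.4) = 31.4
  C: 0 + 1(31.4) = 31.4

251 kmol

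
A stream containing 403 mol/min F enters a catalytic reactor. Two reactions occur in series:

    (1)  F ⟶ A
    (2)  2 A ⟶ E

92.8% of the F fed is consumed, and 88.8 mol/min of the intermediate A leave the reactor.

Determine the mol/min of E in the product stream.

143 mol/min

Conversion of F: F consumed = 1ξ₁ = 0.928 × 403 → ξ₁ = 374 mol/min.
A balance: n_A = 0 + 1ξ₁ − 2ξ₂ = 88.8 → ξ₂ = (1·374 − 88.8)/2 = 142.6 mol/min.
Outlet amounts (n = n₀ + Σ ν·ξ):
  F: 403 − 1(374) = 29.02
  A: 0 + 1(374) − 2(142.6) = 88.8
  E: 0 + 1(142.6) = 142.6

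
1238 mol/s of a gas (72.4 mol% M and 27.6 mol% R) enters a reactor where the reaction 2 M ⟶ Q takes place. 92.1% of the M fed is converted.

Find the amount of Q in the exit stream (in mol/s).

413 mol/s

M reacted = 0.921 × 896.3 = 825.5 mol/s; ν_M = −2, so ξ = 825.5/2 = 412.8 mol/s.
Outlet amounts (n = n₀ + ν ξ):
  M: 896.3 − 2(412.8) = 70.81
  Q: 0 + 1(412.8) = 412.8
  R: 341.7 (inert)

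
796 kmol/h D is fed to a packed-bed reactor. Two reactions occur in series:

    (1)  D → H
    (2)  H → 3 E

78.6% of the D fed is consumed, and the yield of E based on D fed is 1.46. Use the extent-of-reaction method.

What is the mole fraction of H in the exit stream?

Conversion of D: D consumed = 1ξ₁ = 0.786 × 796 → ξ₁ = 625.7 kmol/h.
Yield of E: 3ξ₂ / 796 = 1.46 → ξ₂ = 387.4 kmol/h.
Outlet amounts (n = n₀ + Σ ν·ξ):
  D: 796 − 1(625.7) = 170.3
  H: 0 + 1(625.7) − 1(387.4) = 238.3
  E: 0 + 3(387.4) = 1162
Total out = 1571 kmol/h; y_H = 238.3 / 1571 = 0.1517.

0.152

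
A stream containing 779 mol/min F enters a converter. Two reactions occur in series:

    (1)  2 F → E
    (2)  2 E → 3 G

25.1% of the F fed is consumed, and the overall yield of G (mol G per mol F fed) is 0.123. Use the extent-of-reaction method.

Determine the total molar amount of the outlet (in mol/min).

713 mol/min

Conversion of F: F consumed = 2ξ₁ = 0.251 × 779 → ξ₁ = 97.76 mol/min.
Yield of G: 3ξ₂ / 779 = 0.123 → ξ₂ = 31.94 mol/min.
Outlet amounts (n = n₀ + Σ ν·ξ):
  F: 779 − 2(97.76) = 583.5
  E: 0 + 1(97.76) − 2(31.94) = 33.89
  G: 0 + 3(31.94) = 95.82
Total out = 583.5 + 33.89 + 95.82 = 713.2 mol/min.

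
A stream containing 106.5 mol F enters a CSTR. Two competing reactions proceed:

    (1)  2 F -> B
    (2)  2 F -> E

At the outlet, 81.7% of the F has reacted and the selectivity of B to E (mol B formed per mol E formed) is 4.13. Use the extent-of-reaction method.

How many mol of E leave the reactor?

Conversion of F: F consumed = 0.817 × 106.5 = 87.01 mol = 2ξ₁ + 2ξ₂.
Selectivity: 1ξ₁ / (1ξ₂) = 4.13 → ξ₁ = 4.13 ξ₂.
Substitute: (2·4.13 + 2) ξ₂ = 87.01 → ξ₂ = 8.481 mol, ξ₁ = 35.02 mol.
Outlet amounts (n = n₀ + Σ ν·ξ):
  F: 106.5 − 2(35.02) − 2(8.481) = 19.49
  B: 0 + 1(35.02) = 35.02
  E: 0 + 1(8.481) = 8.481

8.48 mol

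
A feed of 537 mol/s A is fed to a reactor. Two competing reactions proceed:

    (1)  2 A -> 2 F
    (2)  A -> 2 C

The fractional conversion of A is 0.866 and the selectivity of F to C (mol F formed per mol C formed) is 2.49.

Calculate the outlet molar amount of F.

Conversion of A: A consumed = 0.866 × 537 = 465 mol/s = 2ξ₁ + 1ξ₂.
Selectivity: 2ξ₁ / (2ξ₂) = 2.49 → ξ₁ = 2.49 ξ₂.
Substitute: (2·2.49 + 1) ξ₂ = 465 → ξ₂ = 77.77 mol/s, ξ₁ = 193.6 mol/s.
Outlet amounts (n = n₀ + Σ ν·ξ):
  A: 537 − 2(193.6) − 1(77.77) = 71.96
  F: 0 + 2(193.6) = 387.3
  C: 0 + 2(77.77) = 155.5

387 mol/s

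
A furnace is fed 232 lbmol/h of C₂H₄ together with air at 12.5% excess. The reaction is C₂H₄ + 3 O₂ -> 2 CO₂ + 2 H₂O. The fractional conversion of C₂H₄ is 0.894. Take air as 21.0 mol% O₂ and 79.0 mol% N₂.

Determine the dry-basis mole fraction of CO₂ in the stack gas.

Stoichiometric O₂ = 3 × 232 = 696 lbmol/h; O₂ fed = 696 × 1.125 = 783 lbmol/h.
N₂ fed = 783 × 79/21 = 2946 lbmol/h.
Fuel reacted = 0.894 × 232 → ξ = 207.4 lbmol/h.
Outlet (n = n₀ + ν ξ):
  C₂H₄: 232 − 1(207.4) = 24.59
  O₂: 783 − 3(207.4) = 160.8
  N₂: 2946 (inert)
  CO₂: 0 + 2(207.4) = 414.8
  H₂O: 0 + 2(207.4) = 414.8
Dry total = 3546 lbmol/h; y_CO₂ (dry) = 414.8 / 3546 = 0.117.

0.117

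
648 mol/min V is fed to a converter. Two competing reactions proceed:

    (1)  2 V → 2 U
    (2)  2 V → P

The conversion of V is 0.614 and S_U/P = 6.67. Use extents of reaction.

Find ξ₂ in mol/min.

Conversion of V: V consumed = 0.614 × 648 = 397.9 mol/min = 2ξ₁ + 2ξ₂.
Selectivity: 2ξ₁ / (1ξ₂) = 6.67 → ξ₁ = 3.335 ξ₂.
Substitute: (2·3.335 + 2) ξ₂ = 397.9 → ξ₂ = 45.89 mol/min, ξ₁ = 153 mol/min.
Outlet amounts (n = n₀ + Σ ν·ξ):
  V: 648 − 2(153) − 2(45.89) = 250.1
  U: 0 + 2(153) = 306.1
  P: 0 + 1(45.89) = 45.89

ξ₂ = 45.9 mol/min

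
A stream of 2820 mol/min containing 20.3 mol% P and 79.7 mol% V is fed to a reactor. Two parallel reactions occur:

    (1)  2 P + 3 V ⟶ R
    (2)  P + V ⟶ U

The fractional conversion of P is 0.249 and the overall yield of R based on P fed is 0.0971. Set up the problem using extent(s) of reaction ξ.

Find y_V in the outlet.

Yield of R: 1ξ₁ / 572.5 = 0.0971 → ξ₁ = 55.59 mol/min.
Conversion of P: 2ξ₁ + 1ξ₂ = 0.249 × 572.5 = 142.5 → ξ₂ = 31.37 mol/min.
Outlet amounts (n = n₀ + Σ ν·ξ):
  P: 572.5 − 2(55.59) − 1(31.37) = 429.9
  V: 2248 − 3(55.59) − 1(31.37) = 2049
  R: 0 + 1(55.59) = 55.59
  U: 0 + 1(31.37) = 31.37
Total out = 2566 mol/min; y_V = 2049 / 2566 = 0.7986.

0.799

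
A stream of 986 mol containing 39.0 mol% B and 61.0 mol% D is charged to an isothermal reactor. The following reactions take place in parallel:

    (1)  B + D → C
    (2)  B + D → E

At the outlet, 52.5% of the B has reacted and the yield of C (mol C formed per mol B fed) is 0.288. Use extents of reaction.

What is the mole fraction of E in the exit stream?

Yield of C: 1ξ₁ / 384.5 = 0.288 → ξ₁ = 110.7 mol.
Conversion of B: 1ξ₁ + 1ξ₂ = 0.525 × 384.5 = 201.9 → ξ₂ = 91.14 mol.
Outlet amounts (n = n₀ + Σ ν·ξ):
  B: 384.5 − 1(110.7) − 1(91.14) = 182.7
  D: 601.5 − 1(110.7) − 1(91.14) = 399.6
  C: 0 + 1(110.7) = 110.7
  E: 0 + 1(91.14) = 91.14
Total out = 784.1 mol; y_E = 91.14 / 784.1 = 0.1162.

0.116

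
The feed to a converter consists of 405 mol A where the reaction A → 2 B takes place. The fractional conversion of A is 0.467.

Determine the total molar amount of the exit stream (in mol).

594 mol

A reacted = 0.467 × 405 = 189.1 mol; ν_A = −1, so ξ = 189.1/1 = 189.1 mol.
Outlet amounts (n = n₀ + ν ξ):
  A: 405 − 1(189.1) = 215.9
  B: 0 + 2(189.1) = 378.3
Total out = 215.9 + 378.3 = 594.1 mol.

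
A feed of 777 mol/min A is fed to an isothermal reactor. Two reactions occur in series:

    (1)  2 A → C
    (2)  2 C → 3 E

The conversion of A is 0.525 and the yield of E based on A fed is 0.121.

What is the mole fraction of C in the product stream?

Conversion of A: A consumed = 2ξ₁ = 0.525 × 777 → ξ₁ = 204 mol/min.
Yield of E: 3ξ₂ / 777 = 0.121 → ξ₂ = 31.34 mol/min.
Outlet amounts (n = n₀ + Σ ν·ξ):
  A: 777 − 2(204) = 369.1
  C: 0 + 1(204) − 2(31.34) = 141.3
  E: 0 + 3(31.34) = 94.02
Total out = 604.4 mol/min; y_C = 141.3 / 604.4 = 0.2338.

0.234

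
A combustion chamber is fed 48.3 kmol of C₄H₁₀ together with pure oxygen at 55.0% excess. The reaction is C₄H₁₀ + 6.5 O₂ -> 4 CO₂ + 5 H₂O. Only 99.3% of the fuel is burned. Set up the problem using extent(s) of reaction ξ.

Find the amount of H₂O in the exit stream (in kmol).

240 kmol

Stoichiometric O₂ = 6.5 × 48.3 = 313.9 kmol; O₂ fed = 313.9 × 1.550 = 486.6 kmol.
Fuel reacted = 0.993 × 48.3 → ξ = 47.96 kmol.
Outlet (n = n₀ + ν ξ):
  C₄H₁₀: 48.3 − 1(47.96) = 0.3381
  O₂: 486.6 − 6.5(47.96) = 174.9
  CO₂: 0 + 4(47.96) = 191.8
  H₂O: 0 + 5(47.96) = 239.8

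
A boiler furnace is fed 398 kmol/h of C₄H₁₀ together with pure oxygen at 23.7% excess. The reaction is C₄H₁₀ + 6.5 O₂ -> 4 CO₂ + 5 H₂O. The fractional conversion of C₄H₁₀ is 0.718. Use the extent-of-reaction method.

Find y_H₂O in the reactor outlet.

Stoichiometric O₂ = 6.5 × 398 = 2587 kmol/h; O₂ fed = 2587 × 1.237 = 3200 kmol/h.
Fuel reacted = 0.718 × 398 → ξ = 285.8 kmol/h.
Outlet (n = n₀ + ν ξ):
  C₄H₁₀: 398 − 1(285.8) = 112.2
  O₂: 3200 − 6.5(285.8) = 1343
  CO₂: 0 + 4(285.8) = 1143
  H₂O: 0 + 5(285.8) = 1429
Total out = 4027 kmol/h; y_H₂O = 1429 / 4027 = 0.3548.

0.355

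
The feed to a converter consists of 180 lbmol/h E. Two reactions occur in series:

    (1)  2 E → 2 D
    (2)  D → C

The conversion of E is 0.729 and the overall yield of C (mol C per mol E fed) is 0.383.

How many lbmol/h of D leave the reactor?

Conversion of E: E consumed = 2ξ₁ = 0.729 × 180 → ξ₁ = 65.61 lbmol/h.
Yield of C: 1ξ₂ / 180 = 0.383 → ξ₂ = 68.94 lbmol/h.
Outlet amounts (n = n₀ + Σ ν·ξ):
  E: 180 − 2(65.61) = 48.78
  D: 0 + 2(65.61) − 1(68.94) = 62.28
  C: 0 + 1(68.94) = 68.94

62.3 lbmol/h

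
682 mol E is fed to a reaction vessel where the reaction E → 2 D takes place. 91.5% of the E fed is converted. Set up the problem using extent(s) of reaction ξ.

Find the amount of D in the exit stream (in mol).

E reacted = 0.915 × 682 = 624 mol; ν_E = −1, so ξ = 624/1 = 624 mol.
Outlet amounts (n = n₀ + ν ξ):
  E: 682 − 1(624) = 57.97
  D: 0 + 2(624) = 1248

1250 mol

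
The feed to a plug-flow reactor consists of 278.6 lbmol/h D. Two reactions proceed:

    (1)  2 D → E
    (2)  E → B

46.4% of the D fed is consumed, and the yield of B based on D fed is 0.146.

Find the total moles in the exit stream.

214 lbmol/h

Conversion of D: D consumed = 2ξ₁ = 0.464 × 278.6 → ξ₁ = 64.64 lbmol/h.
Yield of B: 1ξ₂ / 278.6 = 0.146 → ξ₂ = 40.68 lbmol/h.
Outlet amounts (n = n₀ + Σ ν·ξ):
  D: 278.6 − 2(64.64) = 149.3
  E: 0 + 1(64.64) − 1(40.68) = 23.96
  B: 0 + 1(40.68) = 40.68
Total out = 149.3 + 23.96 + 40.68 = 214 lbmol/h.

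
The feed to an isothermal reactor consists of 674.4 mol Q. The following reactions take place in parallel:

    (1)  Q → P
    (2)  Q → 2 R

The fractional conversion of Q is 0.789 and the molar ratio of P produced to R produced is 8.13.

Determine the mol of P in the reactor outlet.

Conversion of Q: Q consumed = 0.789 × 674.4 = 532.1 mol = 1ξ₁ + 1ξ₂.
Selectivity: 1ξ₁ / (2ξ₂) = 8.13 → ξ₁ = 16.26 ξ₂.
Substitute: (1·16.26 + 1) ξ₂ = 532.1 → ξ₂ = 30.83 mol, ξ₁ = 501.3 mol.
Outlet amounts (n = n₀ + Σ ν·ξ):
  Q: 674.4 − 1(501.3) − 1(30.83) = 142.3
  P: 0 + 1(501.3) = 501.3
  R: 0 + 2(30.83) = 61.66

501 mol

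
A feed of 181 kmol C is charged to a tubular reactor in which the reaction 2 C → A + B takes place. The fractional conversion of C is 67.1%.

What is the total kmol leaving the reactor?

C reacted = 0.671 × 181 = 121.5 kmol; ν_C = −2, so ξ = 121.5/2 = 60.73 kmol.
Outlet amounts (n = n₀ + ν ξ):
  C: 181 − 2(60.73) = 59.55
  A: 0 + 1(60.73) = 60.73
  B: 0 + 1(60.73) = 60.73
Total out = 59.55 + 60.73 + 60.73 = 181 kmol.

181 kmol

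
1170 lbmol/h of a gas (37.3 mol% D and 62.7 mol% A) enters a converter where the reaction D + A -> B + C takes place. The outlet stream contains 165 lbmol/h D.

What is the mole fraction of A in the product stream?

For D: n = n₀ − 1ξ → 165 = 436.4 − 1ξ, giving ξ = 271.4 lbmol/h.
Outlet amounts (n = n₀ + ν ξ):
  D: 436.4 − 1(271.4) = 165
  A: 733.6 − 1(271.4) = 462.2
  B: 0 + 1(271.4) = 271.4
  C: 0 + 1(271.4) = 271.4
Total out = 1170 lbmol/h; y_A = 462.2 / 1170 = 0.395.

0.395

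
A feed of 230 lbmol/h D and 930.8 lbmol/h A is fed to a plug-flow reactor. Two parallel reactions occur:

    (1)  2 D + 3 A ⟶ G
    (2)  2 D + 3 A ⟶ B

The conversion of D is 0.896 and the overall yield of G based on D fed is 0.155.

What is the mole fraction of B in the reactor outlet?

Yield of G: 1ξ₁ / 230 = 0.155 → ξ₁ = 35.65 lbmol/h.
Conversion of D: 2ξ₁ + 2ξ₂ = 0.896 × 230 = 206.1 → ξ₂ = 67.39 lbmol/h.
Outlet amounts (n = n₀ + Σ ν·ξ):
  D: 230 − 2(35.65) − 2(67.39) = 23.92
  A: 930.8 − 3(35.65) − 3(67.39) = 621.7
  G: 0 + 1(35.65) = 35.65
  B: 0 + 1(67.39) = 67.39
Total out = 748.6 lbmol/h; y_B = 67.39 / 748.6 = 0.09002.

0.09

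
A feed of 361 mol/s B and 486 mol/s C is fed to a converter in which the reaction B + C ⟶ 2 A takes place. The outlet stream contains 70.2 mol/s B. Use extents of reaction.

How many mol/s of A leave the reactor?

For B: n = n₀ − 1ξ → 70.2 = 361 − 1ξ, giving ξ = 290.8 mol/s.
Outlet amounts (n = n₀ + ν ξ):
  B: 361 − 1(290.8) = 70.2
  C: 486 − 1(290.8) = 195.2
  A: 0 + 2(290.8) = 581.6

582 mol/s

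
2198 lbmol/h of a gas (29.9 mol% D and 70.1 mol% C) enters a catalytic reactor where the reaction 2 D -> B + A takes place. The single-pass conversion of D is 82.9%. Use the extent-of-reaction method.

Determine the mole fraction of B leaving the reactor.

0.124

D reacted = 0.829 × 657.2 = 544.8 lbmol/h; ν_D = −2, so ξ = 544.8/2 = 272.4 lbmol/h.
Outlet amounts (n = n₀ + ν ξ):
  D: 657.2 − 2(272.4) = 112.4
  B: 0 + 1(272.4) = 272.4
  A: 0 + 1(272.4) = 272.4
  C: 1541 (inert)
Total out = 2198 lbmol/h; y_B = 272.4 / 2198 = 0.1239.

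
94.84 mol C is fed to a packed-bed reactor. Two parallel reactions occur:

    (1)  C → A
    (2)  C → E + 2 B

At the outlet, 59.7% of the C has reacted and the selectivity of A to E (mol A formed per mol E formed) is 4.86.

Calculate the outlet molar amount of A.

47 mol

Conversion of C: C consumed = 0.597 × 94.84 = 56.62 mol = 1ξ₁ + 1ξ₂.
Selectivity: 1ξ₁ / (1ξ₂) = 4.86 → ξ₁ = 4.86 ξ₂.
Substitute: (1·4.86 + 1) ξ₂ = 56.62 → ξ₂ = 9.662 mol, ξ₁ = 46.96 mol.
Outlet amounts (n = n₀ + Σ ν·ξ):
  C: 94.84 − 1(46.96) − 1(9.662) = 38.22
  A: 0 + 1(46.96) = 46.96
  E: 0 + 1(9.662) = 9.662
  B: 0 + 2(9.662) = 19.32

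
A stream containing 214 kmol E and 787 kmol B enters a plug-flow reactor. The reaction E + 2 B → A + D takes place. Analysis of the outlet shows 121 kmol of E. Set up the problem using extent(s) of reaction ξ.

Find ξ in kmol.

For E: n = n₀ − 1ξ → 121 = 214 − 1ξ, giving ξ = 93 kmol.
Outlet amounts (n = n₀ + ν ξ):
  E: 214 − 1(93) = 121
  B: 787 − 2(93) = 601
  A: 0 + 1(93) = 93
  D: 0 + 1(93) = 93

ξ = 93 kmol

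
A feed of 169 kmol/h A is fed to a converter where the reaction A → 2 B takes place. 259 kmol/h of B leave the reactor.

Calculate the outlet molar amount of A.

39.5 kmol/h

For B: n = n₀ + 2ξ → 259 = 0 + 2ξ, giving ξ = 129.5 kmol/h.
Outlet amounts (n = n₀ + ν ξ):
  A: 169 − 1(129.5) = 39.5
  B: 0 + 2(129.5) = 259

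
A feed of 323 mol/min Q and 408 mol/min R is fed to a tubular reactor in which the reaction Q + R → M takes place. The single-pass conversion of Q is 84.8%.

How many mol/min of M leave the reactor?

274 mol/min

Q reacted = 0.848 × 323 = 273.9 mol/min; ν_Q = −1, so ξ = 273.9/1 = 273.9 mol/min.
Outlet amounts (n = n₀ + ν ξ):
  Q: 323 − 1(273.9) = 49.1
  R: 408 − 1(273.9) = 134.1
  M: 0 + 1(273.9) = 273.9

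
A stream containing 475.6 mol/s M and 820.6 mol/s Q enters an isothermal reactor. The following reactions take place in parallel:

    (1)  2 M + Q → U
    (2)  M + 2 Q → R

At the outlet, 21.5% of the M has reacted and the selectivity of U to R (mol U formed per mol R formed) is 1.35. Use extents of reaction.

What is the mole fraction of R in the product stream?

0.0237

Conversion of M: M consumed = 0.215 × 475.6 = 102.3 mol/s = 2ξ₁ + 1ξ₂.
Selectivity: 1ξ₁ / (1ξ₂) = 1.35 → ξ₁ = 1.35 ξ₂.
Substitute: (2·1.35 + 1) ξ₂ = 102.3 → ξ₂ = 27.64 mol/s, ξ₁ = 37.31 mol/s.
Outlet amounts (n = n₀ + Σ ν·ξ):
  M: 475.6 − 2(37.31) − 1(27.64) = 373.3
  Q: 820.6 − 1(37.31) − 2(27.64) = 728
  U: 0 + 1(37.31) = 37.31
  R: 0 + 1(27.64) = 27.64
Total out = 1166 mol/s; y_R = 27.64 / 1166 = 0.0237.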